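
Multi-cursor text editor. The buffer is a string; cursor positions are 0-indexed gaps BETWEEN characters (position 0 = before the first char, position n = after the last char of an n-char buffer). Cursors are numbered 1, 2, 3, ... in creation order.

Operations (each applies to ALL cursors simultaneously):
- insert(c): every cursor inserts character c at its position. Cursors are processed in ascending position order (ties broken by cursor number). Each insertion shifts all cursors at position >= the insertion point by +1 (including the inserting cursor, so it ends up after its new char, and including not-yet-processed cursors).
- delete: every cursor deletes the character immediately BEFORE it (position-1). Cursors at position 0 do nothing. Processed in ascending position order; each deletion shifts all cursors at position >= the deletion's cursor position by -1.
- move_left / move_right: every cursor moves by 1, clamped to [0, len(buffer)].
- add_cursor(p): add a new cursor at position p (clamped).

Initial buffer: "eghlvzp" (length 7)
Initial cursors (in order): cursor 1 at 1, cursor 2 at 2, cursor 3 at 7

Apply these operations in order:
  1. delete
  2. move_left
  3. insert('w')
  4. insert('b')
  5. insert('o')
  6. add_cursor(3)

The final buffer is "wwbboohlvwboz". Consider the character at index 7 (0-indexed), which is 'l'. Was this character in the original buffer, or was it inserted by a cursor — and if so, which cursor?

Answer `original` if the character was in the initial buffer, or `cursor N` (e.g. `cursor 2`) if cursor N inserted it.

After op 1 (delete): buffer="hlvz" (len 4), cursors c1@0 c2@0 c3@4, authorship ....
After op 2 (move_left): buffer="hlvz" (len 4), cursors c1@0 c2@0 c3@3, authorship ....
After op 3 (insert('w')): buffer="wwhlvwz" (len 7), cursors c1@2 c2@2 c3@6, authorship 12...3.
After op 4 (insert('b')): buffer="wwbbhlvwbz" (len 10), cursors c1@4 c2@4 c3@9, authorship 1212...33.
After op 5 (insert('o')): buffer="wwbboohlvwboz" (len 13), cursors c1@6 c2@6 c3@12, authorship 121212...333.
After op 6 (add_cursor(3)): buffer="wwbboohlvwboz" (len 13), cursors c4@3 c1@6 c2@6 c3@12, authorship 121212...333.
Authorship (.=original, N=cursor N): 1 2 1 2 1 2 . . . 3 3 3 .
Index 7: author = original

Answer: original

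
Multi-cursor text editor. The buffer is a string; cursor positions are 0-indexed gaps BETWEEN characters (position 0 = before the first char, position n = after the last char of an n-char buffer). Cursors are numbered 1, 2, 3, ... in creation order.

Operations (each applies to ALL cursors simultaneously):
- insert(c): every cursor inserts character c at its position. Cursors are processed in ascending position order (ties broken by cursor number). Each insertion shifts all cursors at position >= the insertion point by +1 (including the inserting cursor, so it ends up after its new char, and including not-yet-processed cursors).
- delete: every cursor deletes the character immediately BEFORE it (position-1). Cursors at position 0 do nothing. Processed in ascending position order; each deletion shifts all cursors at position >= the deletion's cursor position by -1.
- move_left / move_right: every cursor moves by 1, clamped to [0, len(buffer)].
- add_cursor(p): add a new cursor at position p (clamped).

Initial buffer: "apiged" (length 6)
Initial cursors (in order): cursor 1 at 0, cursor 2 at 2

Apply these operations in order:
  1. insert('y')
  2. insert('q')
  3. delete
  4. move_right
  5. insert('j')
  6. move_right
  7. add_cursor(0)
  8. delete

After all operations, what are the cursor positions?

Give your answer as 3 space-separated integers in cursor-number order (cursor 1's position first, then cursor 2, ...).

Answer: 3 6 0

Derivation:
After op 1 (insert('y')): buffer="yapyiged" (len 8), cursors c1@1 c2@4, authorship 1..2....
After op 2 (insert('q')): buffer="yqapyqiged" (len 10), cursors c1@2 c2@6, authorship 11..22....
After op 3 (delete): buffer="yapyiged" (len 8), cursors c1@1 c2@4, authorship 1..2....
After op 4 (move_right): buffer="yapyiged" (len 8), cursors c1@2 c2@5, authorship 1..2....
After op 5 (insert('j')): buffer="yajpyijged" (len 10), cursors c1@3 c2@7, authorship 1.1.2.2...
After op 6 (move_right): buffer="yajpyijged" (len 10), cursors c1@4 c2@8, authorship 1.1.2.2...
After op 7 (add_cursor(0)): buffer="yajpyijged" (len 10), cursors c3@0 c1@4 c2@8, authorship 1.1.2.2...
After op 8 (delete): buffer="yajyijed" (len 8), cursors c3@0 c1@3 c2@6, authorship 1.12.2..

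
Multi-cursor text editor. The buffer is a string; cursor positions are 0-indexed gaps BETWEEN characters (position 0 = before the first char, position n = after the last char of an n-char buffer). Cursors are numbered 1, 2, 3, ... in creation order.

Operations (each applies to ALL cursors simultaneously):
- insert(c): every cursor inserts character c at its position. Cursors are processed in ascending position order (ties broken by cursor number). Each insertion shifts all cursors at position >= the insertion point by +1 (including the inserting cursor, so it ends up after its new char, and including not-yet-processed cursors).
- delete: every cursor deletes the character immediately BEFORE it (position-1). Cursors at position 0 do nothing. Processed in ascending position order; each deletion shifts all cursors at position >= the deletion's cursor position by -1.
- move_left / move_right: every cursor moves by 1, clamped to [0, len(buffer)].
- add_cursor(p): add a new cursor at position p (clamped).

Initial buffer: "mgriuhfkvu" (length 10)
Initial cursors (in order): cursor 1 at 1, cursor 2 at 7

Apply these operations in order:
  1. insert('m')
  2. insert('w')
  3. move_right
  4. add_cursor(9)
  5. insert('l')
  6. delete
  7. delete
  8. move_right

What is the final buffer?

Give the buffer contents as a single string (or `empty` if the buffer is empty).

After op 1 (insert('m')): buffer="mmgriuhfmkvu" (len 12), cursors c1@2 c2@9, authorship .1......2...
After op 2 (insert('w')): buffer="mmwgriuhfmwkvu" (len 14), cursors c1@3 c2@11, authorship .11......22...
After op 3 (move_right): buffer="mmwgriuhfmwkvu" (len 14), cursors c1@4 c2@12, authorship .11......22...
After op 4 (add_cursor(9)): buffer="mmwgriuhfmwkvu" (len 14), cursors c1@4 c3@9 c2@12, authorship .11......22...
After op 5 (insert('l')): buffer="mmwglriuhflmwklvu" (len 17), cursors c1@5 c3@11 c2@15, authorship .11.1.....322.2..
After op 6 (delete): buffer="mmwgriuhfmwkvu" (len 14), cursors c1@4 c3@9 c2@12, authorship .11......22...
After op 7 (delete): buffer="mmwriuhmwvu" (len 11), cursors c1@3 c3@7 c2@9, authorship .11....22..
After op 8 (move_right): buffer="mmwriuhmwvu" (len 11), cursors c1@4 c3@8 c2@10, authorship .11....22..

Answer: mmwriuhmwvu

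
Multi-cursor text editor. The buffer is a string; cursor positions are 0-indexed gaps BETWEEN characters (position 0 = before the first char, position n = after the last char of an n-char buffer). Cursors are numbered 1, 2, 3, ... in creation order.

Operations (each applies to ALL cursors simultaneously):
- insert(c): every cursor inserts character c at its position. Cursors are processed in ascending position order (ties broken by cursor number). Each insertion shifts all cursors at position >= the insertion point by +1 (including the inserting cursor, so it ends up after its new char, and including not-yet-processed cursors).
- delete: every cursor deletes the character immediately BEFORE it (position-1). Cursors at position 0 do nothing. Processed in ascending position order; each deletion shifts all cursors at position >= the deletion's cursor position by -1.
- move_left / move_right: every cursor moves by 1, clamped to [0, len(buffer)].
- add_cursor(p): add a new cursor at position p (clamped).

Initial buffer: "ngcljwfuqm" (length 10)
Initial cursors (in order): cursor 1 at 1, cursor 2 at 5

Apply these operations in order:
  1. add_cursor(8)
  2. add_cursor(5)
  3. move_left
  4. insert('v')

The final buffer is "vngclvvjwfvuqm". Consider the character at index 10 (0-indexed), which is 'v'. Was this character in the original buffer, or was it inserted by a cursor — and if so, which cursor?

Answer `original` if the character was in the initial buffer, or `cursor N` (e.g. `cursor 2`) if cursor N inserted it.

Answer: cursor 3

Derivation:
After op 1 (add_cursor(8)): buffer="ngcljwfuqm" (len 10), cursors c1@1 c2@5 c3@8, authorship ..........
After op 2 (add_cursor(5)): buffer="ngcljwfuqm" (len 10), cursors c1@1 c2@5 c4@5 c3@8, authorship ..........
After op 3 (move_left): buffer="ngcljwfuqm" (len 10), cursors c1@0 c2@4 c4@4 c3@7, authorship ..........
After op 4 (insert('v')): buffer="vngclvvjwfvuqm" (len 14), cursors c1@1 c2@7 c4@7 c3@11, authorship 1....24...3...
Authorship (.=original, N=cursor N): 1 . . . . 2 4 . . . 3 . . .
Index 10: author = 3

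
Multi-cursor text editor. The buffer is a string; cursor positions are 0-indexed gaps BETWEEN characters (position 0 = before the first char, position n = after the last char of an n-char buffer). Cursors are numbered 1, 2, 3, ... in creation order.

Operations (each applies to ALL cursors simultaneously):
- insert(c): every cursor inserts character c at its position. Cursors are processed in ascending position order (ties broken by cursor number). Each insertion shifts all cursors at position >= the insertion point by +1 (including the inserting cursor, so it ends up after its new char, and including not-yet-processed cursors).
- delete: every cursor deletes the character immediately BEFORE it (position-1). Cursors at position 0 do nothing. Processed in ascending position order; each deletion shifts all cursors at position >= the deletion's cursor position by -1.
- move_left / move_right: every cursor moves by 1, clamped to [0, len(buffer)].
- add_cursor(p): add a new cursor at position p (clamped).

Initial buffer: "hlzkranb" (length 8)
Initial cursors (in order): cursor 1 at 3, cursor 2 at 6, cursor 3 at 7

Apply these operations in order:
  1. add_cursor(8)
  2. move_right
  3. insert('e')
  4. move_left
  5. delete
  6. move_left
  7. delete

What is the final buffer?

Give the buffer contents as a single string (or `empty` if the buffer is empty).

After op 1 (add_cursor(8)): buffer="hlzkranb" (len 8), cursors c1@3 c2@6 c3@7 c4@8, authorship ........
After op 2 (move_right): buffer="hlzkranb" (len 8), cursors c1@4 c2@7 c3@8 c4@8, authorship ........
After op 3 (insert('e')): buffer="hlzkeranebee" (len 12), cursors c1@5 c2@9 c3@12 c4@12, authorship ....1...2.34
After op 4 (move_left): buffer="hlzkeranebee" (len 12), cursors c1@4 c2@8 c3@11 c4@11, authorship ....1...2.34
After op 5 (delete): buffer="hlzeraee" (len 8), cursors c1@3 c2@6 c3@7 c4@7, authorship ...1..24
After op 6 (move_left): buffer="hlzeraee" (len 8), cursors c1@2 c2@5 c3@6 c4@6, authorship ...1..24
After op 7 (delete): buffer="hzee" (len 4), cursors c1@1 c2@2 c3@2 c4@2, authorship ..24

Answer: hzee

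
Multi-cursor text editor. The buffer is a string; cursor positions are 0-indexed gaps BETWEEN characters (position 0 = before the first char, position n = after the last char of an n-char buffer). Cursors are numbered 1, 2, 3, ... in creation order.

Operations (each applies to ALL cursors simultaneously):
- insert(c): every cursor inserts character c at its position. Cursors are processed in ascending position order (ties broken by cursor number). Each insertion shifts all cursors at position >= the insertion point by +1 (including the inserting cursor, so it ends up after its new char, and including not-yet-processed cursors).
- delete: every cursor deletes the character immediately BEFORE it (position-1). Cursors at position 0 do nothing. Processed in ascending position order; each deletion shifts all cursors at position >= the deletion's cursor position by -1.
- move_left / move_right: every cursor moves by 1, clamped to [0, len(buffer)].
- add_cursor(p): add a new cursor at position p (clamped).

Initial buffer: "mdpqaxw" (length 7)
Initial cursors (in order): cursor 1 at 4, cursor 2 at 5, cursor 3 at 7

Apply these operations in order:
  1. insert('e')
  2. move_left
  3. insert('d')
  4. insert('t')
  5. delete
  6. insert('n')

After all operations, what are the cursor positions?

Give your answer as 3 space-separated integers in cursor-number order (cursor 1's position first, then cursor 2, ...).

Answer: 6 10 15

Derivation:
After op 1 (insert('e')): buffer="mdpqeaexwe" (len 10), cursors c1@5 c2@7 c3@10, authorship ....1.2..3
After op 2 (move_left): buffer="mdpqeaexwe" (len 10), cursors c1@4 c2@6 c3@9, authorship ....1.2..3
After op 3 (insert('d')): buffer="mdpqdeadexwde" (len 13), cursors c1@5 c2@8 c3@12, authorship ....11.22..33
After op 4 (insert('t')): buffer="mdpqdteadtexwdte" (len 16), cursors c1@6 c2@10 c3@15, authorship ....111.222..333
After op 5 (delete): buffer="mdpqdeadexwde" (len 13), cursors c1@5 c2@8 c3@12, authorship ....11.22..33
After op 6 (insert('n')): buffer="mdpqdneadnexwdne" (len 16), cursors c1@6 c2@10 c3@15, authorship ....111.222..333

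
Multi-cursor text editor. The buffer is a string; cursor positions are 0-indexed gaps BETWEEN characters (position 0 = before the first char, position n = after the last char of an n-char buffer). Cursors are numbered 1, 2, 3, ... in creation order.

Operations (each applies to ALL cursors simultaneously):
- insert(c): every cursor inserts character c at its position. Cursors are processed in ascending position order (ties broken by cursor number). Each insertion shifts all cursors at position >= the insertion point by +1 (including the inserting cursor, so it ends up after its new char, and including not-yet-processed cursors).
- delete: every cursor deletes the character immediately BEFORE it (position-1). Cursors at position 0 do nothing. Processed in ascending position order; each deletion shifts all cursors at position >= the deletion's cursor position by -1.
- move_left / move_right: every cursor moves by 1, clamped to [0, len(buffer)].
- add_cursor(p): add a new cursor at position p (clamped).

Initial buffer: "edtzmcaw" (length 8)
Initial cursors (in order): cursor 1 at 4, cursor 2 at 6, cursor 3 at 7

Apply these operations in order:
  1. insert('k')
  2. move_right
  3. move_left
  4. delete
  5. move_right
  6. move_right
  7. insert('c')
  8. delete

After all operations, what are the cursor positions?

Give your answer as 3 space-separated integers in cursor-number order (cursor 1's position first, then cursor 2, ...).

After op 1 (insert('k')): buffer="edtzkmckakw" (len 11), cursors c1@5 c2@8 c3@10, authorship ....1..2.3.
After op 2 (move_right): buffer="edtzkmckakw" (len 11), cursors c1@6 c2@9 c3@11, authorship ....1..2.3.
After op 3 (move_left): buffer="edtzkmckakw" (len 11), cursors c1@5 c2@8 c3@10, authorship ....1..2.3.
After op 4 (delete): buffer="edtzmcaw" (len 8), cursors c1@4 c2@6 c3@7, authorship ........
After op 5 (move_right): buffer="edtzmcaw" (len 8), cursors c1@5 c2@7 c3@8, authorship ........
After op 6 (move_right): buffer="edtzmcaw" (len 8), cursors c1@6 c2@8 c3@8, authorship ........
After op 7 (insert('c')): buffer="edtzmccawcc" (len 11), cursors c1@7 c2@11 c3@11, authorship ......1..23
After op 8 (delete): buffer="edtzmcaw" (len 8), cursors c1@6 c2@8 c3@8, authorship ........

Answer: 6 8 8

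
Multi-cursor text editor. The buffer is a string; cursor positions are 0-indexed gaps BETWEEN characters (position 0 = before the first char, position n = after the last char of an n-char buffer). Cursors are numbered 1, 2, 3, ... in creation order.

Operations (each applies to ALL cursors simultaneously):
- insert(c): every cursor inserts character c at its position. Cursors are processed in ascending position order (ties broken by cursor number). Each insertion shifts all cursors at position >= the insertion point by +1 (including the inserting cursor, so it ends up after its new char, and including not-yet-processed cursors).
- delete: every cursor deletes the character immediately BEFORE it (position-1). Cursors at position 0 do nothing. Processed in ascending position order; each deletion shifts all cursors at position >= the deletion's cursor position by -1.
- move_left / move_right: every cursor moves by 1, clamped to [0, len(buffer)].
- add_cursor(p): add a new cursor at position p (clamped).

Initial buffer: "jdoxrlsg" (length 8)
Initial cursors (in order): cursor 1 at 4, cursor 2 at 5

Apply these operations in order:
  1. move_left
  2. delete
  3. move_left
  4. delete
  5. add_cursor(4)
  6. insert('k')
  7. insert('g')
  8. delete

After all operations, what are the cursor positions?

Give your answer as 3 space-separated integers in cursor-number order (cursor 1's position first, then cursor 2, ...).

Answer: 2 2 7

Derivation:
After op 1 (move_left): buffer="jdoxrlsg" (len 8), cursors c1@3 c2@4, authorship ........
After op 2 (delete): buffer="jdrlsg" (len 6), cursors c1@2 c2@2, authorship ......
After op 3 (move_left): buffer="jdrlsg" (len 6), cursors c1@1 c2@1, authorship ......
After op 4 (delete): buffer="drlsg" (len 5), cursors c1@0 c2@0, authorship .....
After op 5 (add_cursor(4)): buffer="drlsg" (len 5), cursors c1@0 c2@0 c3@4, authorship .....
After op 6 (insert('k')): buffer="kkdrlskg" (len 8), cursors c1@2 c2@2 c3@7, authorship 12....3.
After op 7 (insert('g')): buffer="kkggdrlskgg" (len 11), cursors c1@4 c2@4 c3@10, authorship 1212....33.
After op 8 (delete): buffer="kkdrlskg" (len 8), cursors c1@2 c2@2 c3@7, authorship 12....3.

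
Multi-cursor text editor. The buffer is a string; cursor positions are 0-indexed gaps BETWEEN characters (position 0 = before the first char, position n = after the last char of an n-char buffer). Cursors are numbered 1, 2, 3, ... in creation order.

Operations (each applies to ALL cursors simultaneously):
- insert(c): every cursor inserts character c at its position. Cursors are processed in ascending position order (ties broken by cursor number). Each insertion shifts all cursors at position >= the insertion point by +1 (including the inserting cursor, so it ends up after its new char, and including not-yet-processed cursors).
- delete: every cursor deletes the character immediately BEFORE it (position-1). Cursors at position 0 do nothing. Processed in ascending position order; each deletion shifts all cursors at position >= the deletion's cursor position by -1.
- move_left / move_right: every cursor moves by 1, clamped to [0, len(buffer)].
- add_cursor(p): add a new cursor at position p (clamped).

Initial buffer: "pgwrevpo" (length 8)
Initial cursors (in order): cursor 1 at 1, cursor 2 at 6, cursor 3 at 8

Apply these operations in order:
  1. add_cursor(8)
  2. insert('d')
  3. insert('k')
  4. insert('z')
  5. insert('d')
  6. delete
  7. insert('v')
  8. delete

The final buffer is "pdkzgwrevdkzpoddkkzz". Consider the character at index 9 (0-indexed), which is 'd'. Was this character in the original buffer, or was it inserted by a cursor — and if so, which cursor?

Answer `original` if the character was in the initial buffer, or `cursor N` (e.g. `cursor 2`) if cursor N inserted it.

After op 1 (add_cursor(8)): buffer="pgwrevpo" (len 8), cursors c1@1 c2@6 c3@8 c4@8, authorship ........
After op 2 (insert('d')): buffer="pdgwrevdpodd" (len 12), cursors c1@2 c2@8 c3@12 c4@12, authorship .1.....2..34
After op 3 (insert('k')): buffer="pdkgwrevdkpoddkk" (len 16), cursors c1@3 c2@10 c3@16 c4@16, authorship .11.....22..3434
After op 4 (insert('z')): buffer="pdkzgwrevdkzpoddkkzz" (len 20), cursors c1@4 c2@12 c3@20 c4@20, authorship .111.....222..343434
After op 5 (insert('d')): buffer="pdkzdgwrevdkzdpoddkkzzdd" (len 24), cursors c1@5 c2@14 c3@24 c4@24, authorship .1111.....2222..34343434
After op 6 (delete): buffer="pdkzgwrevdkzpoddkkzz" (len 20), cursors c1@4 c2@12 c3@20 c4@20, authorship .111.....222..343434
After op 7 (insert('v')): buffer="pdkzvgwrevdkzvpoddkkzzvv" (len 24), cursors c1@5 c2@14 c3@24 c4@24, authorship .1111.....2222..34343434
After op 8 (delete): buffer="pdkzgwrevdkzpoddkkzz" (len 20), cursors c1@4 c2@12 c3@20 c4@20, authorship .111.....222..343434
Authorship (.=original, N=cursor N): . 1 1 1 . . . . . 2 2 2 . . 3 4 3 4 3 4
Index 9: author = 2

Answer: cursor 2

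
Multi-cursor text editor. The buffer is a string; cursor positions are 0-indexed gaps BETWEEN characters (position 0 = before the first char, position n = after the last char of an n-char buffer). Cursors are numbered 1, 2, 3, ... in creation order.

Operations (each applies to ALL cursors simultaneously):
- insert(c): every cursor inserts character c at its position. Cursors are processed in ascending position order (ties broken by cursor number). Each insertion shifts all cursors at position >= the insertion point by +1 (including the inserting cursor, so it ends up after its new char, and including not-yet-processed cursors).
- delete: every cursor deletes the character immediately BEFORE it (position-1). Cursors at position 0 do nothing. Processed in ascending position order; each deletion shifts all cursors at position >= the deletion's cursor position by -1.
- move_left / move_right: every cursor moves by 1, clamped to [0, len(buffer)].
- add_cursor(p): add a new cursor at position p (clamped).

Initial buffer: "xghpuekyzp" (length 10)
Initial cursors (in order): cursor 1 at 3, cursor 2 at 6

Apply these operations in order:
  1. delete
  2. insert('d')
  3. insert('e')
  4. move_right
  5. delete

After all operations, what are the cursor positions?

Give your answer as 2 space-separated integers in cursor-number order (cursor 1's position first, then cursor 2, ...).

After op 1 (delete): buffer="xgpukyzp" (len 8), cursors c1@2 c2@4, authorship ........
After op 2 (insert('d')): buffer="xgdpudkyzp" (len 10), cursors c1@3 c2@6, authorship ..1..2....
After op 3 (insert('e')): buffer="xgdepudekyzp" (len 12), cursors c1@4 c2@8, authorship ..11..22....
After op 4 (move_right): buffer="xgdepudekyzp" (len 12), cursors c1@5 c2@9, authorship ..11..22....
After op 5 (delete): buffer="xgdeudeyzp" (len 10), cursors c1@4 c2@7, authorship ..11.22...

Answer: 4 7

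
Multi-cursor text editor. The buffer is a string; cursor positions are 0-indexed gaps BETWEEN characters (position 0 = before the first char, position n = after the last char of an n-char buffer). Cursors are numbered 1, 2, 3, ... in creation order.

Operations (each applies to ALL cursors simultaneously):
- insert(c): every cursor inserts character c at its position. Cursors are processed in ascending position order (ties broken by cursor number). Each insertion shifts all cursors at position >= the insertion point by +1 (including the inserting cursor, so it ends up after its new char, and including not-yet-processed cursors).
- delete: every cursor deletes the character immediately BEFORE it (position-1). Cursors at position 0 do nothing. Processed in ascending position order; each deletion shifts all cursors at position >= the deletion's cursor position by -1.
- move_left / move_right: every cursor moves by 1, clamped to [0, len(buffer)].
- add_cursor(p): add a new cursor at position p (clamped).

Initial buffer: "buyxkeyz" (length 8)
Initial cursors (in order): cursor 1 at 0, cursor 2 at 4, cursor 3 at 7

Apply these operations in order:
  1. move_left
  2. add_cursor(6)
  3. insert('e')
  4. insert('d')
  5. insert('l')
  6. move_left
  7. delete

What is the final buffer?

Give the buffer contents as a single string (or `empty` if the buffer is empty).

Answer: elbuyelxkeeedlyz

Derivation:
After op 1 (move_left): buffer="buyxkeyz" (len 8), cursors c1@0 c2@3 c3@6, authorship ........
After op 2 (add_cursor(6)): buffer="buyxkeyz" (len 8), cursors c1@0 c2@3 c3@6 c4@6, authorship ........
After op 3 (insert('e')): buffer="ebuyexkeeeyz" (len 12), cursors c1@1 c2@5 c3@10 c4@10, authorship 1...2...34..
After op 4 (insert('d')): buffer="edbuyedxkeeeddyz" (len 16), cursors c1@2 c2@7 c3@14 c4@14, authorship 11...22...3434..
After op 5 (insert('l')): buffer="edlbuyedlxkeeeddllyz" (len 20), cursors c1@3 c2@9 c3@18 c4@18, authorship 111...222...343434..
After op 6 (move_left): buffer="edlbuyedlxkeeeddllyz" (len 20), cursors c1@2 c2@8 c3@17 c4@17, authorship 111...222...343434..
After op 7 (delete): buffer="elbuyelxkeeedlyz" (len 16), cursors c1@1 c2@6 c3@13 c4@13, authorship 11...22...3434..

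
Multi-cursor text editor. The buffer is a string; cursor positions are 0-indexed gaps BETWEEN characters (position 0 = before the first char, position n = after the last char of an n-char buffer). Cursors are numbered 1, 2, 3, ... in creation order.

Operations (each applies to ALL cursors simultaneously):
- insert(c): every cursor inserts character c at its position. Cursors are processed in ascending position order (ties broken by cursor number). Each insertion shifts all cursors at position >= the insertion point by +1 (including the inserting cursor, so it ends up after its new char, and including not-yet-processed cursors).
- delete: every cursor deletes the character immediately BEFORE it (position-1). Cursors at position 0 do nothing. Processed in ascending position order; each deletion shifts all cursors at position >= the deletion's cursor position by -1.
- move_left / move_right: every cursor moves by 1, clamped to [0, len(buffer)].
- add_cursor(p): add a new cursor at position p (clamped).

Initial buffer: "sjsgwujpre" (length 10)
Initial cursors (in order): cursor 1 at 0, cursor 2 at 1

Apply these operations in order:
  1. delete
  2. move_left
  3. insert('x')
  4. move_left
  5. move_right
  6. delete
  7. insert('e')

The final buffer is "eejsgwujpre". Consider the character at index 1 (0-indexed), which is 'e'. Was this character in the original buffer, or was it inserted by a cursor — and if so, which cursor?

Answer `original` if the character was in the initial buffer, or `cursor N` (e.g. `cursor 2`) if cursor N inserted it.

After op 1 (delete): buffer="jsgwujpre" (len 9), cursors c1@0 c2@0, authorship .........
After op 2 (move_left): buffer="jsgwujpre" (len 9), cursors c1@0 c2@0, authorship .........
After op 3 (insert('x')): buffer="xxjsgwujpre" (len 11), cursors c1@2 c2@2, authorship 12.........
After op 4 (move_left): buffer="xxjsgwujpre" (len 11), cursors c1@1 c2@1, authorship 12.........
After op 5 (move_right): buffer="xxjsgwujpre" (len 11), cursors c1@2 c2@2, authorship 12.........
After op 6 (delete): buffer="jsgwujpre" (len 9), cursors c1@0 c2@0, authorship .........
After op 7 (insert('e')): buffer="eejsgwujpre" (len 11), cursors c1@2 c2@2, authorship 12.........
Authorship (.=original, N=cursor N): 1 2 . . . . . . . . .
Index 1: author = 2

Answer: cursor 2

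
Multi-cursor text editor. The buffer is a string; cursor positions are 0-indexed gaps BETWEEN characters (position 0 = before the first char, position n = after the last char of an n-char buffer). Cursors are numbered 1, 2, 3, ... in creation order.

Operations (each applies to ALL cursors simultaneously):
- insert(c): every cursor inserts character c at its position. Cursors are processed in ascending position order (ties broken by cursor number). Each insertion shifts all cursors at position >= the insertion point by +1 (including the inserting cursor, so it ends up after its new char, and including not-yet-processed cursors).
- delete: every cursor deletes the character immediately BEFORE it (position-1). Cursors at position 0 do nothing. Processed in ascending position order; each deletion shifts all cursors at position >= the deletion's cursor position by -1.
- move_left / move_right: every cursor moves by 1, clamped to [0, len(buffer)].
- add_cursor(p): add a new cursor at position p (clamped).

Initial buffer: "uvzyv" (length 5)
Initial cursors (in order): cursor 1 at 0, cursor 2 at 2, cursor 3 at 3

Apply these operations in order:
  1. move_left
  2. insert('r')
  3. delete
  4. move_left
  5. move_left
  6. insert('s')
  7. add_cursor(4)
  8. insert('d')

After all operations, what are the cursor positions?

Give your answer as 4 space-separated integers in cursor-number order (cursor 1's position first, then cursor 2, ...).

After op 1 (move_left): buffer="uvzyv" (len 5), cursors c1@0 c2@1 c3@2, authorship .....
After op 2 (insert('r')): buffer="rurvrzyv" (len 8), cursors c1@1 c2@3 c3@5, authorship 1.2.3...
After op 3 (delete): buffer="uvzyv" (len 5), cursors c1@0 c2@1 c3@2, authorship .....
After op 4 (move_left): buffer="uvzyv" (len 5), cursors c1@0 c2@0 c3@1, authorship .....
After op 5 (move_left): buffer="uvzyv" (len 5), cursors c1@0 c2@0 c3@0, authorship .....
After op 6 (insert('s')): buffer="sssuvzyv" (len 8), cursors c1@3 c2@3 c3@3, authorship 123.....
After op 7 (add_cursor(4)): buffer="sssuvzyv" (len 8), cursors c1@3 c2@3 c3@3 c4@4, authorship 123.....
After op 8 (insert('d')): buffer="sssdddudvzyv" (len 12), cursors c1@6 c2@6 c3@6 c4@8, authorship 123123.4....

Answer: 6 6 6 8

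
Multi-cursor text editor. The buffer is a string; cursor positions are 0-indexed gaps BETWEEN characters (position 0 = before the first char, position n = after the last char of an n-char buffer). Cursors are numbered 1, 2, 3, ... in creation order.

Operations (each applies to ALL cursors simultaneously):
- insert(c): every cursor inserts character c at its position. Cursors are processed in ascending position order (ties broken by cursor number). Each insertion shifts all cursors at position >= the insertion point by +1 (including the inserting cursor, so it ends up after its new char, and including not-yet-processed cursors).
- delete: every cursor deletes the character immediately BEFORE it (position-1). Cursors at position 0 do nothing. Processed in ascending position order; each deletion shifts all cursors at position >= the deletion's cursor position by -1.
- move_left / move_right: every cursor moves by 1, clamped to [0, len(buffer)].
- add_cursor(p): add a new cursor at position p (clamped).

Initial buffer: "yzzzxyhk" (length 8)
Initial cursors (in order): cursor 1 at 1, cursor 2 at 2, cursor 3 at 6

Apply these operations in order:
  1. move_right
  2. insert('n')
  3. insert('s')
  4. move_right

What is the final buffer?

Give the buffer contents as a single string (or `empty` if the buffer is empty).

After op 1 (move_right): buffer="yzzzxyhk" (len 8), cursors c1@2 c2@3 c3@7, authorship ........
After op 2 (insert('n')): buffer="yznznzxyhnk" (len 11), cursors c1@3 c2@5 c3@10, authorship ..1.2....3.
After op 3 (insert('s')): buffer="yznsznszxyhnsk" (len 14), cursors c1@4 c2@7 c3@13, authorship ..11.22....33.
After op 4 (move_right): buffer="yznsznszxyhnsk" (len 14), cursors c1@5 c2@8 c3@14, authorship ..11.22....33.

Answer: yznsznszxyhnsk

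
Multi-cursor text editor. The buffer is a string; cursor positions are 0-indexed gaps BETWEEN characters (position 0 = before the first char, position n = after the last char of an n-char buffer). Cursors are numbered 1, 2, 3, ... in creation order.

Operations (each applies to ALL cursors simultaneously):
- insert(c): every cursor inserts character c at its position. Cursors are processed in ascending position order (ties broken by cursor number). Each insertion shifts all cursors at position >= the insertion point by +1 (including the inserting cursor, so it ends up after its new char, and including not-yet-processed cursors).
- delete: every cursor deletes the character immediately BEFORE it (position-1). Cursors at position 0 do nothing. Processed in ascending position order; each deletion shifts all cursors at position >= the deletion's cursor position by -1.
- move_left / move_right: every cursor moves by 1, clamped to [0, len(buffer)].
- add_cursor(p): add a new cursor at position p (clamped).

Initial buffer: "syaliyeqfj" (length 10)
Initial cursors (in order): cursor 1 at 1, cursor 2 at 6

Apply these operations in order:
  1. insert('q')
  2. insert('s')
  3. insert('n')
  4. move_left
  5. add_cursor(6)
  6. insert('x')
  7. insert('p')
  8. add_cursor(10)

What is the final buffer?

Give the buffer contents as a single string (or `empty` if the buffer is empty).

Answer: sqsxpnyaxpliyqsxpneqfj

Derivation:
After op 1 (insert('q')): buffer="sqyaliyqeqfj" (len 12), cursors c1@2 c2@8, authorship .1.....2....
After op 2 (insert('s')): buffer="sqsyaliyqseqfj" (len 14), cursors c1@3 c2@10, authorship .11.....22....
After op 3 (insert('n')): buffer="sqsnyaliyqsneqfj" (len 16), cursors c1@4 c2@12, authorship .111.....222....
After op 4 (move_left): buffer="sqsnyaliyqsneqfj" (len 16), cursors c1@3 c2@11, authorship .111.....222....
After op 5 (add_cursor(6)): buffer="sqsnyaliyqsneqfj" (len 16), cursors c1@3 c3@6 c2@11, authorship .111.....222....
After op 6 (insert('x')): buffer="sqsxnyaxliyqsxneqfj" (len 19), cursors c1@4 c3@8 c2@14, authorship .1111..3...2222....
After op 7 (insert('p')): buffer="sqsxpnyaxpliyqsxpneqfj" (len 22), cursors c1@5 c3@10 c2@17, authorship .11111..33...22222....
After op 8 (add_cursor(10)): buffer="sqsxpnyaxpliyqsxpneqfj" (len 22), cursors c1@5 c3@10 c4@10 c2@17, authorship .11111..33...22222....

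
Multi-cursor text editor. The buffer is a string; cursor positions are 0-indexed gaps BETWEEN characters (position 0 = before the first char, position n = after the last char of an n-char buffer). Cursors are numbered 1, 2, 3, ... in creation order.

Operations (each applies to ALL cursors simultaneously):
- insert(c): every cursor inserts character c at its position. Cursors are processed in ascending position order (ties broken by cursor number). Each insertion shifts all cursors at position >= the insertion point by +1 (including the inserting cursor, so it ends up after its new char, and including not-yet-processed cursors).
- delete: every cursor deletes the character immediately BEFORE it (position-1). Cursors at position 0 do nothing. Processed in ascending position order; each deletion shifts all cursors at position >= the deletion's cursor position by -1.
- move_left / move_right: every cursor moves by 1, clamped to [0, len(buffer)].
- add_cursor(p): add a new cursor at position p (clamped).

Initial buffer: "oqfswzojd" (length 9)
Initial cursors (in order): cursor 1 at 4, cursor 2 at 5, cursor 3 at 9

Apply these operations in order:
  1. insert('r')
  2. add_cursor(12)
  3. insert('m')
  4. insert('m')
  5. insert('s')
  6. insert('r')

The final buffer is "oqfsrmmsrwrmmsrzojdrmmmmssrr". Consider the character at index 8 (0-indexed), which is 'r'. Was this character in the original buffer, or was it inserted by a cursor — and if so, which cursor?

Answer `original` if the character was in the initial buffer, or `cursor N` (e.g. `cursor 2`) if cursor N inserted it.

After op 1 (insert('r')): buffer="oqfsrwrzojdr" (len 12), cursors c1@5 c2@7 c3@12, authorship ....1.2....3
After op 2 (add_cursor(12)): buffer="oqfsrwrzojdr" (len 12), cursors c1@5 c2@7 c3@12 c4@12, authorship ....1.2....3
After op 3 (insert('m')): buffer="oqfsrmwrmzojdrmm" (len 16), cursors c1@6 c2@9 c3@16 c4@16, authorship ....11.22....334
After op 4 (insert('m')): buffer="oqfsrmmwrmmzojdrmmmm" (len 20), cursors c1@7 c2@11 c3@20 c4@20, authorship ....111.222....33434
After op 5 (insert('s')): buffer="oqfsrmmswrmmszojdrmmmmss" (len 24), cursors c1@8 c2@13 c3@24 c4@24, authorship ....1111.2222....3343434
After op 6 (insert('r')): buffer="oqfsrmmsrwrmmsrzojdrmmmmssrr" (len 28), cursors c1@9 c2@15 c3@28 c4@28, authorship ....11111.22222....334343434
Authorship (.=original, N=cursor N): . . . . 1 1 1 1 1 . 2 2 2 2 2 . . . . 3 3 4 3 4 3 4 3 4
Index 8: author = 1

Answer: cursor 1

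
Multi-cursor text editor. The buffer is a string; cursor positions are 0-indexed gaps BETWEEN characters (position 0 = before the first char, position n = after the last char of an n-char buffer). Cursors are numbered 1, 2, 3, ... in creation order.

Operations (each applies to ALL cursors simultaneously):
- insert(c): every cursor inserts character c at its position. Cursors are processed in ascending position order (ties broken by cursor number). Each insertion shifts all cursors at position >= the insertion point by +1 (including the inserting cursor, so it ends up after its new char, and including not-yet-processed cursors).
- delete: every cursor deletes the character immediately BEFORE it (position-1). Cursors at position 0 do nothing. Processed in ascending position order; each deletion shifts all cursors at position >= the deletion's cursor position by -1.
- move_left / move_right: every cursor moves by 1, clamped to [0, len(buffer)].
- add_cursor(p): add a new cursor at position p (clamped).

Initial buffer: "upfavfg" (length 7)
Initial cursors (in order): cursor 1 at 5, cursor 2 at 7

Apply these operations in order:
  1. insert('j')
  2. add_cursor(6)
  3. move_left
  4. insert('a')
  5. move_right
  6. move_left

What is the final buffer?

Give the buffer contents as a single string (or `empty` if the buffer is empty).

After op 1 (insert('j')): buffer="upfavjfgj" (len 9), cursors c1@6 c2@9, authorship .....1..2
After op 2 (add_cursor(6)): buffer="upfavjfgj" (len 9), cursors c1@6 c3@6 c2@9, authorship .....1..2
After op 3 (move_left): buffer="upfavjfgj" (len 9), cursors c1@5 c3@5 c2@8, authorship .....1..2
After op 4 (insert('a')): buffer="upfavaajfgaj" (len 12), cursors c1@7 c3@7 c2@11, authorship .....131..22
After op 5 (move_right): buffer="upfavaajfgaj" (len 12), cursors c1@8 c3@8 c2@12, authorship .....131..22
After op 6 (move_left): buffer="upfavaajfgaj" (len 12), cursors c1@7 c3@7 c2@11, authorship .....131..22

Answer: upfavaajfgaj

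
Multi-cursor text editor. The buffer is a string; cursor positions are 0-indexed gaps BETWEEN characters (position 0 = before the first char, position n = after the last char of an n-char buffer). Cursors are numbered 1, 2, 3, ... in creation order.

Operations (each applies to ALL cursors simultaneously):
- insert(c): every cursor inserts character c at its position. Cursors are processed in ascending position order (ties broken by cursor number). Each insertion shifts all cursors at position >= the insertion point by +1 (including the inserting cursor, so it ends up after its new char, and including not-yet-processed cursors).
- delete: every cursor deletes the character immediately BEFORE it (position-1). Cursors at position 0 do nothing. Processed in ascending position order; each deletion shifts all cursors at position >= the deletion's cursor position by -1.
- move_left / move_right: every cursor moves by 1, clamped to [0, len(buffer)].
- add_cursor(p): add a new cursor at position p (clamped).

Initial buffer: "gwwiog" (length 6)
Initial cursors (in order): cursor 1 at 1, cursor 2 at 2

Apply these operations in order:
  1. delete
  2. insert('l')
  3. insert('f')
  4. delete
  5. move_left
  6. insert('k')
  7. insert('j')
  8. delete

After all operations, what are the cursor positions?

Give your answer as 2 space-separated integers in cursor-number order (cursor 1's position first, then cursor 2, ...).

Answer: 3 3

Derivation:
After op 1 (delete): buffer="wiog" (len 4), cursors c1@0 c2@0, authorship ....
After op 2 (insert('l')): buffer="llwiog" (len 6), cursors c1@2 c2@2, authorship 12....
After op 3 (insert('f')): buffer="llffwiog" (len 8), cursors c1@4 c2@4, authorship 1212....
After op 4 (delete): buffer="llwiog" (len 6), cursors c1@2 c2@2, authorship 12....
After op 5 (move_left): buffer="llwiog" (len 6), cursors c1@1 c2@1, authorship 12....
After op 6 (insert('k')): buffer="lkklwiog" (len 8), cursors c1@3 c2@3, authorship 1122....
After op 7 (insert('j')): buffer="lkkjjlwiog" (len 10), cursors c1@5 c2@5, authorship 112122....
After op 8 (delete): buffer="lkklwiog" (len 8), cursors c1@3 c2@3, authorship 1122....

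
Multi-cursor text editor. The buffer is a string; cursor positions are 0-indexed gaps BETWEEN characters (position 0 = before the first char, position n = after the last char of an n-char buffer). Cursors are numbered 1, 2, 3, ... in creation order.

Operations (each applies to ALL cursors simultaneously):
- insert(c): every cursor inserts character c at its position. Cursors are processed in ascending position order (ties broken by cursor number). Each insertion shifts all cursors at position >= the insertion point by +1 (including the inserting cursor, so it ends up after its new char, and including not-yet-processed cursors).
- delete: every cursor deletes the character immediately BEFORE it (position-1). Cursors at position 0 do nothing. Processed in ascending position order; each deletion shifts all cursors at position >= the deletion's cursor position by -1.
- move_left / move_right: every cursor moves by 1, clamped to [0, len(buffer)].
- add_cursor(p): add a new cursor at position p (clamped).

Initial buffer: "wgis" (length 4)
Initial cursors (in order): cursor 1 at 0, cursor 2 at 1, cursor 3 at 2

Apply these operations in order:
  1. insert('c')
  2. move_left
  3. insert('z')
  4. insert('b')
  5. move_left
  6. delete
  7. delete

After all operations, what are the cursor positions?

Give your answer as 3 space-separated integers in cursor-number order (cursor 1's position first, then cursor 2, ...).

Answer: 0 2 4

Derivation:
After op 1 (insert('c')): buffer="cwcgcis" (len 7), cursors c1@1 c2@3 c3@5, authorship 1.2.3..
After op 2 (move_left): buffer="cwcgcis" (len 7), cursors c1@0 c2@2 c3@4, authorship 1.2.3..
After op 3 (insert('z')): buffer="zcwzcgzcis" (len 10), cursors c1@1 c2@4 c3@7, authorship 11.22.33..
After op 4 (insert('b')): buffer="zbcwzbcgzbcis" (len 13), cursors c1@2 c2@6 c3@10, authorship 111.222.333..
After op 5 (move_left): buffer="zbcwzbcgzbcis" (len 13), cursors c1@1 c2@5 c3@9, authorship 111.222.333..
After op 6 (delete): buffer="bcwbcgbcis" (len 10), cursors c1@0 c2@3 c3@6, authorship 11.22.33..
After op 7 (delete): buffer="bcbcbcis" (len 8), cursors c1@0 c2@2 c3@4, authorship 112233..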